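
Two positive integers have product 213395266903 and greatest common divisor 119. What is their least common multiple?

For any two positive integers, gcd × lcm equals their product. Hence lcm = 213395266903 / 119 = 1793237537.

1793237537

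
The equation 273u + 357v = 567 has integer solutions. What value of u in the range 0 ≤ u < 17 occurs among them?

6

gcd(273, 357) = 21 (Euclid: 357 = 1·273 + 84; 273 = 3·84 + 21; 84 = 4·21 + 0), and 21 | 567.
Extended Euclid: 273·(4) + 357·(-3) = 21. Scale by 27: u₀ = 108.
General solution u = u₀ + 17t; reducing mod 17 gives u = 6 (and v = -3).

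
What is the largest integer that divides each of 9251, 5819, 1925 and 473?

gcd(9251, 5819): 9251 = 1·5819 + 3432; 5819 = 1·3432 + 2387; 3432 = 1·2387 + 1045; 2387 = 2·1045 + 297; 1045 = 3·297 + 154; 297 = 1·154 + 143; 154 = 1·143 + 11; 143 = 13·11 + 0 → 11
gcd(11, 1925): 1925 = 175·11 + 0 → 11
gcd(11, 473): 473 = 43·11 + 0 → 11

11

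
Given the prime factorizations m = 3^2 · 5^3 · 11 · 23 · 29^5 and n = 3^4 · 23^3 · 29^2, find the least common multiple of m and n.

27794650318219125

max exponent per prime: 3^4 · 5^3 · 11 · 23^3 · 29^5 = 27794650318219125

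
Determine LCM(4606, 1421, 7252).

lcm(4606, 1421) = 4606·1421/gcd = 6545126/49 = 133574
lcm(133574, 7252) = 133574·7252/gcd = 968678648/98 = 9884476

9884476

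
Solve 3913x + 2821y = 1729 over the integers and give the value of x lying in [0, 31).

Euclid: 3913 = 1·2821 + 1092; 2821 = 2·1092 + 637; 1092 = 1·637 + 455; 637 = 1·455 + 182; 455 = 2·182 + 91; 182 = 2·91 + 0 → gcd = 91; 1729 = 91·19.
Back-substitution yields 3913·(13) + 2821·(-18) = 91, so one solution is x = 13·19 = 247, y = -18·19 = -342.
Solutions in x differ by 2821/91 = 31; the one in [0, 31) is 247 mod 31 = 30.

30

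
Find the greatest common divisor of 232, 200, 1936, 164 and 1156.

gcd(232, 200): 232 = 1·200 + 32; 200 = 6·32 + 8; 32 = 4·8 + 0 → 8
gcd(8, 1936): 1936 = 242·8 + 0 → 8
gcd(8, 164): 164 = 20·8 + 4; 8 = 2·4 + 0 → 4
gcd(4, 1156): 1156 = 289·4 + 0 → 4

4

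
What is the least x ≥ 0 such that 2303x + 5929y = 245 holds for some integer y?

31

gcd(2303, 5929) = 49 (Euclid: 5929 = 2·2303 + 1323; 2303 = 1·1323 + 980; 1323 = 1·980 + 343; 980 = 2·343 + 294; 343 = 1·294 + 49; 294 = 6·49 + 0), and 49 | 245.
Extended Euclid: 2303·(-18) + 5929·(7) = 49. Scale by 5: x₀ = -90.
General solution x = x₀ + 121t; reducing mod 121 gives x = 31 (and y = -12).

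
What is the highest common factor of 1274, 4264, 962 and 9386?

1274 = 2 · 7² · 13; 4264 = 2³ · 13 · 41; 962 = 2 · 13 · 37; 9386 = 2 · 13 · 19²
gcd takes min exponent of each prime: 2 · 13 = 26

26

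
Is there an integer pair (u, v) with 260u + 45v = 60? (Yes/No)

Yes

By Bézout, 260u + 45v = 60 has integer solutions iff gcd(260, 45) | 60.
Euclid: 260 = 5·45 + 35; 45 = 1·35 + 10; 35 = 3·10 + 5; 10 = 2·5 + 0. gcd = 5; 60 mod 5 = 0. Yes.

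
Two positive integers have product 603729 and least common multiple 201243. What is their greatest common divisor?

3

gcd·lcm = product, so gcd = 603729/201243 = 3.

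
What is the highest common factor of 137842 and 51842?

2

137842 = 2 · 41³
51842 = 2 · 7² · 23²
Common: 2 = 2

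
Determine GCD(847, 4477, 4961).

gcd(847, 4477): 4477 = 5·847 + 242; 847 = 3·242 + 121; 242 = 2·121 + 0 → 121
gcd(121, 4961): 4961 = 41·121 + 0 → 121

121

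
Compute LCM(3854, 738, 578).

10024254

lcm(3854, 738) = 3854·738/gcd = 2844252/82 = 34686
lcm(34686, 578) = 34686·578/gcd = 20048508/2 = 10024254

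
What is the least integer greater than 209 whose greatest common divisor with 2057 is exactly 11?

gcd(t, 2057) = 11 forces 11 | t; write t = 11s. Then gcd(11s, 11·187) = 11·gcd(s, 187), so need gcd(s, 187) = 1.
11s > 209 gives s ≥ 20. The least s ≥ 20 coprime to 187 is 20, so t = 11·20 = 220.

220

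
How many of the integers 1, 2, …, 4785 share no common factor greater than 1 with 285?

Prime factors of 285: 3, 5, 19. Count integers ≤ 4785 divisible by none of them.
By inclusion–exclusion: 4785 − ⌊4785/3⌋ − ⌊4785/5⌋ − ⌊4785/19⌋ + ⌊4785/15⌋ + ⌊4785/57⌋ + ⌊4785/95⌋ − ⌊4785/285⌋ = 2418.

2418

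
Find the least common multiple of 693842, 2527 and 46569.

693842 = 2 · 19² · 31²; 2527 = 7 · 19²; 46569 = 3 · 19² · 43
lcm takes max exponent of each prime: 2 · 3 · 7 · 19² · 31² · 43 = 626539326

626539326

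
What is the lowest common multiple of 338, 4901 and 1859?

lcm(338, 4901) = 338·4901/gcd = 1656538/169 = 9802
lcm(9802, 1859) = 9802·1859/gcd = 18221918/169 = 107822

107822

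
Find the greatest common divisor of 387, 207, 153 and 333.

387 = 3² · 43; 207 = 3² · 23; 153 = 3² · 17; 333 = 3² · 37
gcd takes min exponent of each prime: 3² = 9

9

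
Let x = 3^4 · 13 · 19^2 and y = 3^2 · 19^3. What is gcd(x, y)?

3249

min exponent per shared prime: 3^2 · 19^2 = 3249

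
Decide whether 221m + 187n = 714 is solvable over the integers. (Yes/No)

Yes

gcd(221, 187): 221 = 1·187 + 34; 187 = 5·34 + 17; 34 = 2·17 + 0 → 17
17 divides 714, so a solution exists.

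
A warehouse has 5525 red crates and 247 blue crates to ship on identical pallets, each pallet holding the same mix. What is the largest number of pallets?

Euclid: 5525 = 22·247 + 91; 247 = 2·91 + 65; 91 = 1·65 + 26; 65 = 2·26 + 13; 26 = 2·13 + 0. Last nonzero remainder: 13.

13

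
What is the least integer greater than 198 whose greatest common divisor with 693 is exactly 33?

Multiples of 33 above 198: 33·7, 33·8, … . Need the cofactor coprime to 693/33 = 21.
Checking s = 7, 8, … the first with gcd(s, 21) = 1 is s = 8, giving 264.

264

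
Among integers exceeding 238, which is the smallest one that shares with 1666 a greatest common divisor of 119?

357

gcd(a, 1666) = 119 forces 119 | a; write a = 119s. Then gcd(119s, 119·14) = 119·gcd(s, 14), so need gcd(s, 14) = 1.
119s > 238 gives s ≥ 3. The least s ≥ 3 coprime to 14 is 3, so a = 119·3 = 357.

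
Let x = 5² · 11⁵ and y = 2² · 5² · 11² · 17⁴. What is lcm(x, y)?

1345114057100

max exponent per prime: 2² · 5² · 11⁵ · 17⁴ = 1345114057100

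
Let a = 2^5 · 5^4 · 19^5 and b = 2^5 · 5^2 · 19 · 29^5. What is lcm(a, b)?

max exponent per prime: 2^5 · 5^4 · 19^5 · 29^5 = 1015752710555020000

1015752710555020000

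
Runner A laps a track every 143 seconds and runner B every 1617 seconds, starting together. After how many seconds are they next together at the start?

143 = 11 · 13; 1617 = 3 · 7² · 11
max exponents: 3 · 7² · 11 · 13 = 21021

21021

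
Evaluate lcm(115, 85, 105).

115 = 5 · 23; 85 = 5 · 17; 105 = 3 · 5 · 7
lcm takes max exponent of each prime: 3 · 5 · 7 · 17 · 23 = 41055

41055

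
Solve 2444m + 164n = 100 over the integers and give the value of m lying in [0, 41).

gcd(2444, 164) = 4 (Euclid: 2444 = 14·164 + 148; 164 = 1·148 + 16; 148 = 9·16 + 4; 16 = 4·4 + 0), and 4 | 100.
Extended Euclid: 2444·(10) + 164·(-149) = 4. Scale by 25: m₀ = 250.
General solution m = m₀ + 41t; reducing mod 41 gives m = 4 (and n = -59).

4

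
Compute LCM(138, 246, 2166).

lcm(138, 246) = 138·246/gcd = 33948/6 = 5658
lcm(5658, 2166) = 5658·2166/gcd = 12255228/6 = 2042538

2042538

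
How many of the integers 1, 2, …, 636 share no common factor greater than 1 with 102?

199

Prime factors of 102: 2, 3, 17. Count integers ≤ 636 divisible by none of them.
By inclusion–exclusion: 636 − ⌊636/2⌋ − ⌊636/3⌋ − ⌊636/17⌋ + ⌊636/6⌋ + ⌊636/34⌋ + ⌊636/51⌋ − ⌊636/102⌋ = 199.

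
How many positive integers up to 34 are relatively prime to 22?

15

22 = 2·11. Inclusion–exclusion on these primes:
34 − ⌊34/2⌋ − ⌊34/11⌋ + ⌊34/22⌋ = 15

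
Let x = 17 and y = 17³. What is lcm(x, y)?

4913

max exponent per prime: 17³ = 4913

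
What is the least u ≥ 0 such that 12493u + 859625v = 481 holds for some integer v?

12592

gcd(12493, 859625) = 13 (Euclid: 859625 = 68·12493 + 10101; 12493 = 1·10101 + 2392; 10101 = 4·2392 + 533; 2392 = 4·533 + 260; 533 = 2·260 + 13; 260 = 20·13 + 0), and 13 | 481.
Extended Euclid: 12493·(-3234) + 859625·(47) = 13. Scale by 37: u₀ = -119658.
General solution u = u₀ + 66125t; reducing mod 66125 gives u = 12592 (and v = -183).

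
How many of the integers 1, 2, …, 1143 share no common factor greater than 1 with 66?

66 = 2·3·11. Inclusion–exclusion on these primes:
1143 − ⌊1143/2⌋ − ⌊1143/3⌋ − ⌊1143/11⌋ + ⌊1143/6⌋ + ⌊1143/22⌋ + ⌊1143/33⌋ − ⌊1143/66⌋ = 346

346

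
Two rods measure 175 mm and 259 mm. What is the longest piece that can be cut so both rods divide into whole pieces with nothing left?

7

175 = 5² · 7
259 = 7 · 37
Common: 7 = 7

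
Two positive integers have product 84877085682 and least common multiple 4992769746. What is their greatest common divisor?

17

From gcd × lcm = ab: gcd = 84877085682 / 4992769746 = 17.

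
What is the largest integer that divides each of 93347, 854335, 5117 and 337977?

17

93347 = 17³ · 19; 854335 = 5 · 17 · 19 · 23²; 5117 = 7 · 17 · 43; 337977 = 3² · 17 · 47²
gcd takes min exponent of each prime: 17 = 17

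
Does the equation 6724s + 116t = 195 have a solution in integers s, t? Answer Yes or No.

No

By Bézout, 6724s + 116t = 195 has integer solutions iff gcd(6724, 116) | 195.
Euclid: 6724 = 57·116 + 112; 116 = 1·112 + 4; 112 = 28·4 + 0. gcd = 4; 195 mod 4 = 3. No.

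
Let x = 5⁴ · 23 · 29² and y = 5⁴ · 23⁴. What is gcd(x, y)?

min exponent per shared prime: 5⁴ · 23 = 14375

14375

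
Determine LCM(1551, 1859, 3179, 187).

75752391

lcm(1551, 1859) = 1551·1859/gcd = 2883309/11 = 262119
lcm(262119, 3179) = 262119·3179/gcd = 833276301/11 = 75752391
lcm(75752391, 187) = 75752391·187/gcd = 14165697117/187 = 75752391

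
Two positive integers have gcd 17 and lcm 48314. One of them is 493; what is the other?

Using ab = gcd(a,b)·lcm(a,b) = 17·48314 = 821338, we get b = 821338/493 = 1666.

1666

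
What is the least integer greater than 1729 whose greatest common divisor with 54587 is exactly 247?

gcd(t, 54587) = 247 forces 247 | t; write t = 247s. Then gcd(247s, 247·221) = 247·gcd(s, 221), so need gcd(s, 221) = 1.
247s > 1729 gives s ≥ 8. The least s ≥ 8 coprime to 221 is 8, so t = 247·8 = 1976.

1976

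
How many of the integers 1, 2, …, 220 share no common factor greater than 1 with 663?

663 = 3·13·17. Inclusion–exclusion on these primes:
220 − ⌊220/3⌋ − ⌊220/13⌋ − ⌊220/17⌋ + ⌊220/39⌋ + ⌊220/51⌋ + ⌊220/221⌋ − ⌊220/663⌋ = 128

128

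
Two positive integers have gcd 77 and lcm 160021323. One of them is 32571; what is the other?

378301

u·v = gcd·lcm = 77·160021323 = 12321641871, so v = 12321641871/32571 = 378301.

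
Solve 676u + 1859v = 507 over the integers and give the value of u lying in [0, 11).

9

Euclid: 1859 = 2·676 + 507; 676 = 1·507 + 169; 507 = 3·169 + 0 → gcd = 169; 507 = 169·3.
Back-substitution yields 676·(3) + 1859·(-1) = 169, so one solution is u = 3·3 = 9, v = -1·3 = -3.
Solutions in u differ by 1859/169 = 11; the one in [0, 11) is 9 mod 11 = 9.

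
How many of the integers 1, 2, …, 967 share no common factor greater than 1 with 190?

190 = 2·5·19. Inclusion–exclusion on these primes:
967 − ⌊967/2⌋ − ⌊967/5⌋ − ⌊967/19⌋ + ⌊967/10⌋ + ⌊967/38⌋ + ⌊967/95⌋ − ⌊967/190⌋ = 367

367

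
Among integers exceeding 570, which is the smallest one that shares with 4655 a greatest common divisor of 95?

gcd(m, 4655) = 95 forces 95 | m; write m = 95s. Then gcd(95s, 95·49) = 95·gcd(s, 49), so need gcd(s, 49) = 1.
95s > 570 gives s ≥ 7. The least s ≥ 7 coprime to 49 is 8, so m = 95·8 = 760.

760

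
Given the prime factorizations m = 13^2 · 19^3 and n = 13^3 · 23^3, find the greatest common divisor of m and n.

169

min exponent per shared prime: 13^2 = 169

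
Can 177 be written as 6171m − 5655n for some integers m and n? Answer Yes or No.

Yes

By Bézout, 6171m − 5655n = 177 has integer solutions iff gcd(6171, 5655) | 177.
Euclid: 6171 = 1·5655 + 516; 5655 = 10·516 + 495; 516 = 1·495 + 21; 495 = 23·21 + 12; 21 = 1·12 + 9; 12 = 1·9 + 3; 9 = 3·3 + 0. gcd = 3; 177 mod 3 = 0. Yes.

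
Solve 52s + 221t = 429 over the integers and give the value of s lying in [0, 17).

Reduce mod 221: 52s ≡ 429 (mod 221). With g = gcd(52, 221) = 13 dividing 429, divide through: 4s ≡ 33 (mod 17).
Since gcd(4, 17) = 1, s ≡ 33·(4)⁻¹ ≡ 4 (mod 17). Smallest non-negative: 4.

4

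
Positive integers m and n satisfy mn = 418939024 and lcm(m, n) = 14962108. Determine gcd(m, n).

gcd·lcm = product, so gcd = 418939024/14962108 = 28.

28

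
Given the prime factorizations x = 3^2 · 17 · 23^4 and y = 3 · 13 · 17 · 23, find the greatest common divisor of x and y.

1173

min exponent per shared prime: 3 · 17 · 23 = 1173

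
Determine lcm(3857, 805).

gcd first: 3857 = 4·805 + 637; 805 = 1·637 + 168; 637 = 3·168 + 133; 168 = 1·133 + 35; 133 = 3·35 + 28; 35 = 1·28 + 7; 28 = 4·7 + 0 → gcd = 7
lcm = 3857·805/gcd = 3104885/7 = 443555

443555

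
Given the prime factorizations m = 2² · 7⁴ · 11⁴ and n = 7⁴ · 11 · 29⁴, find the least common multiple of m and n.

99452311966084

max exponent per prime: 2² · 7⁴ · 11⁴ · 29⁴ = 99452311966084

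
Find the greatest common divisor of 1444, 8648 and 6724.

gcd(1444, 8648): 8648 = 5·1444 + 1428; 1444 = 1·1428 + 16; 1428 = 89·16 + 4; 16 = 4·4 + 0 → 4
gcd(4, 6724): 6724 = 1681·4 + 0 → 4

4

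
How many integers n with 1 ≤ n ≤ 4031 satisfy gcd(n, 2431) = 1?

3184

Prime factors of 2431: 11, 13, 17. Count integers ≤ 4031 divisible by none of them.
By inclusion–exclusion: 4031 − ⌊4031/11⌋ − ⌊4031/13⌋ − ⌊4031/17⌋ + ⌊4031/143⌋ + ⌊4031/187⌋ + ⌊4031/221⌋ − ⌊4031/2431⌋ = 3184.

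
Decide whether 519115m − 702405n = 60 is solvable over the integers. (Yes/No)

Yes

By Bézout, 519115m − 702405n = 60 has integer solutions iff gcd(519115, 702405) | 60.
Euclid: 702405 = 1·519115 + 183290; 519115 = 2·183290 + 152535; 183290 = 1·152535 + 30755; 152535 = 4·30755 + 29515; 30755 = 1·29515 + 1240; 29515 = 23·1240 + 995; 1240 = 1·995 + 245; 995 = 4·245 + 15; 245 = 16·15 + 5; 15 = 3·5 + 0. gcd = 5; 60 mod 5 = 0. Yes.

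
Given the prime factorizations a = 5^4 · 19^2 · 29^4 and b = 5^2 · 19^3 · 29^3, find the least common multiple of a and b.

max exponent per prime: 5^4 · 19^3 · 29^4 = 3032025236875

3032025236875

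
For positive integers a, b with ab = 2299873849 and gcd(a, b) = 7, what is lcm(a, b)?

For any two positive integers, gcd × lcm equals their product. Hence lcm = 2299873849 / 7 = 328553407.

328553407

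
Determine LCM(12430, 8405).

gcd first: 12430 = 1·8405 + 4025; 8405 = 2·4025 + 355; 4025 = 11·355 + 120; 355 = 2·120 + 115; 120 = 1·115 + 5; 115 = 23·5 + 0 → gcd = 5
lcm = 12430·8405/gcd = 104474150/5 = 20894830

20894830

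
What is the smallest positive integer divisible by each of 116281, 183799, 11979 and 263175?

116281 = 11² · 31²; 183799 = 7² · 11² · 31; 11979 = 3² · 11³; 263175 = 3 · 5² · 11² · 29
lcm takes max exponent of each prime: 3² · 5² · 7² · 11³ · 29 · 31² = 408957369975

408957369975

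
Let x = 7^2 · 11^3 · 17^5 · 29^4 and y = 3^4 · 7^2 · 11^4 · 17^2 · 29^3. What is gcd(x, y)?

min exponent per shared prime: 7^2 · 11^3 · 17^2 · 29^3 = 459690969199

459690969199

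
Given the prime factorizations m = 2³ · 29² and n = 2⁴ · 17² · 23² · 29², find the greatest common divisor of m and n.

min exponent per shared prime: 2³ · 29² = 6728

6728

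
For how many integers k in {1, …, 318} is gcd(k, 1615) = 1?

1615 = 5·17·19. Inclusion–exclusion on these primes:
318 − ⌊318/5⌋ − ⌊318/17⌋ − ⌊318/19⌋ + ⌊318/85⌋ + ⌊318/95⌋ + ⌊318/323⌋ − ⌊318/1615⌋ = 227

227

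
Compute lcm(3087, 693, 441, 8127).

3087 = 3² · 7³; 693 = 3² · 7 · 11; 441 = 3² · 7²; 8127 = 3³ · 7 · 43
lcm takes max exponent of each prime: 3³ · 7³ · 11 · 43 = 4380453

4380453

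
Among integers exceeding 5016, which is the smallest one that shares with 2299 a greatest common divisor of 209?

Multiples of 209 above 5016: 209·25, 209·26, … . Need the cofactor coprime to 2299/209 = 11.
Checking s = 25, 26, … the first with gcd(s, 11) = 1 is s = 25, giving 5225.

5225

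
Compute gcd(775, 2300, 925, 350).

775 = 5² · 31; 2300 = 2² · 5² · 23; 925 = 5² · 37; 350 = 2 · 5² · 7
gcd takes min exponent of each prime: 5² = 25

25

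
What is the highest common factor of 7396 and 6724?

4

7396 = 2² · 43²
6724 = 2² · 41²
Common: 2² = 4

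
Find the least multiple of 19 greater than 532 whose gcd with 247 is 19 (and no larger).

247 = 19·13. Any k with gcd(k, 247) = 19 is a multiple of 19, say 19s, with s coprime to 13.
Need s > 532/19, so s ≥ 29. First s ≥ 29 with gcd(s, 13) = 1 is s = 29. Thus k = 19·29 = 551.

551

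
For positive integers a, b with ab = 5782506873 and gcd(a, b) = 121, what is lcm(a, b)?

Since gcd(a,b)·lcm(a,b) = ab, lcm = 5782506873/121 = 47789313.

47789313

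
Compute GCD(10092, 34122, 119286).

10092 = 2² · 3 · 29²; 34122 = 2 · 3 · 11² · 47; 119286 = 2 · 3³ · 47²
gcd takes min exponent of each prime: 2 · 3 = 6

6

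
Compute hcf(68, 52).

4

68 = 2² · 17
52 = 2² · 13
Common: 2² = 4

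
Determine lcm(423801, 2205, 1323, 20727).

423801 = 3² · 7² · 31²; 2205 = 3² · 5 · 7²; 1323 = 3³ · 7²; 20727 = 3² · 7² · 47
lcm takes max exponent of each prime: 3³ · 5 · 7² · 31² · 47 = 298779705

298779705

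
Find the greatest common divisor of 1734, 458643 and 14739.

867

gcd(1734, 458643): 458643 = 264·1734 + 867; 1734 = 2·867 + 0 → 867
gcd(867, 14739): 14739 = 17·867 + 0 → 867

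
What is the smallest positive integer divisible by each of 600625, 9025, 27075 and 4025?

104726776875

lcm(600625, 9025) = 600625·9025/gcd = 5420640625/25 = 216825625
lcm(216825625, 27075) = 216825625·27075/gcd = 5870553796875/9025 = 650476875
lcm(650476875, 4025) = 650476875·4025/gcd = 2618169421875/25 = 104726776875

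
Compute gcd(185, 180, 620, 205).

gcd(185, 180): 185 = 1·180 + 5; 180 = 36·5 + 0 → 5
gcd(5, 620): 620 = 124·5 + 0 → 5
gcd(5, 205): 205 = 41·5 + 0 → 5

5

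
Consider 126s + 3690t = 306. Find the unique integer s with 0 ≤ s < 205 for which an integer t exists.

61

Reduce mod 3690: 126s ≡ 306 (mod 3690). With g = gcd(126, 3690) = 18 dividing 306, divide through: 7s ≡ 17 (mod 205).
Since gcd(7, 205) = 1, s ≡ 17·(7)⁻¹ ≡ 61 (mod 205). Smallest non-negative: 61.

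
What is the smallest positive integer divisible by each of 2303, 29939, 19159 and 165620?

lcm(2303, 29939) = 2303·29939/gcd = 68949517/2303 = 29939
lcm(29939, 19159) = 29939·19159/gcd = 573601301/49 = 11706149
lcm(11706149, 165620) = 11706149·165620/gcd = 1938772397380/637 = 3043598740

3043598740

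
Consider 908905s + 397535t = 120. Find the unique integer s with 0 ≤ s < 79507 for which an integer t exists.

Euclid: 908905 = 2·397535 + 113835; 397535 = 3·113835 + 56030; 113835 = 2·56030 + 1775; 56030 = 31·1775 + 1005; 1775 = 1·1005 + 770; 1005 = 1·770 + 235; 770 = 3·235 + 65; 235 = 3·65 + 40; 65 = 1·40 + 25; 40 = 1·25 + 15; 25 = 1·15 + 10; 15 = 1·10 + 5; 10 = 2·5 + 0 → gcd = 5; 120 = 5·24.
Back-substitution yields 908905·(-30459) + 397535·(69640) = 5, so one solution is s = -30459·24 = -731016, t = 69640·24 = 1671360.
Solutions in s differ by 397535/5 = 79507; the one in [0, 79507) is -731016 mod 79507 = 64054.

64054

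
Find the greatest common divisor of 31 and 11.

31 = 31
11 = 11
Common: 1 = 1

1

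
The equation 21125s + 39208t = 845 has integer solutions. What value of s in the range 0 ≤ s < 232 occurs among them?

65

Euclid: 39208 = 1·21125 + 18083; 21125 = 1·18083 + 3042; 18083 = 5·3042 + 2873; 3042 = 1·2873 + 169; 2873 = 17·169 + 0 → gcd = 169; 845 = 169·5.
Back-substitution yields 21125·(13) + 39208·(-7) = 169, so one solution is s = 13·5 = 65, t = -7·5 = -35.
Solutions in s differ by 39208/169 = 232; the one in [0, 232) is 65 mod 232 = 65.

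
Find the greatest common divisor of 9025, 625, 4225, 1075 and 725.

gcd(9025, 625): 9025 = 14·625 + 275; 625 = 2·275 + 75; 275 = 3·75 + 50; 75 = 1·50 + 25; 50 = 2·25 + 0 → 25
gcd(25, 4225): 4225 = 169·25 + 0 → 25
gcd(25, 1075): 1075 = 43·25 + 0 → 25
gcd(25, 725): 725 = 29·25 + 0 → 25

25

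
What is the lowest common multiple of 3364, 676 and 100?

14212900

lcm(3364, 676) = 3364·676/gcd = 2274064/4 = 568516
lcm(568516, 100) = 568516·100/gcd = 56851600/4 = 14212900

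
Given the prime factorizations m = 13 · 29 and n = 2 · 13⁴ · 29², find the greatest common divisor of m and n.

min exponent per shared prime: 13 · 29 = 377

377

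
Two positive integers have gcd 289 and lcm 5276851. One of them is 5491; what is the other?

u·v = gcd·lcm = 289·5276851 = 1525009939, so v = 1525009939/5491 = 277729.

277729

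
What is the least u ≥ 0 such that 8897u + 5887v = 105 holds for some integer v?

577

Euclid: 8897 = 1·5887 + 3010; 5887 = 1·3010 + 2877; 3010 = 1·2877 + 133; 2877 = 21·133 + 84; 133 = 1·84 + 49; 84 = 1·49 + 35; 49 = 1·35 + 14; 35 = 2·14 + 7; 14 = 2·7 + 0 → gcd = 7; 105 = 7·15.
Back-substitution yields 8897·(-354) + 5887·(535) = 7, so one solution is u = -354·15 = -5310, v = 535·15 = 8025.
Solutions in u differ by 5887/7 = 841; the one in [0, 841) is -5310 mod 841 = 577.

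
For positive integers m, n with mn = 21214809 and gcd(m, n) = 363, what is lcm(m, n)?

For any two positive integers, gcd × lcm equals their product. Hence lcm = 21214809 / 363 = 58443.

58443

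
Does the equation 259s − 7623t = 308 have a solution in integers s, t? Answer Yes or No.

gcd(259, 7623): 7623 = 29·259 + 112; 259 = 2·112 + 35; 112 = 3·35 + 7; 35 = 5·7 + 0 → 7
7 divides 308, so a solution exists.

Yes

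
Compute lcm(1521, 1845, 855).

lcm(1521, 1845) = 1521·1845/gcd = 2806245/9 = 311805
lcm(311805, 855) = 311805·855/gcd = 266593275/45 = 5924295

5924295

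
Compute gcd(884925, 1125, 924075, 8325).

225

gcd(884925, 1125): 884925 = 786·1125 + 675; 1125 = 1·675 + 450; 675 = 1·450 + 225; 450 = 2·225 + 0 → 225
gcd(225, 924075): 924075 = 4107·225 + 0 → 225
gcd(225, 8325): 8325 = 37·225 + 0 → 225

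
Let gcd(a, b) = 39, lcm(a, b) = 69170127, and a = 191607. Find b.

Using ab = gcd(a,b)·lcm(a,b) = 39·69170127 = 2697634953, we get b = 2697634953/191607 = 14079.

14079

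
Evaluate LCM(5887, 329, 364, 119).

244593076

5887 = 7 · 29²; 329 = 7 · 47; 364 = 2² · 7 · 13; 119 = 7 · 17
lcm takes max exponent of each prime: 2² · 7 · 13 · 17 · 29² · 47 = 244593076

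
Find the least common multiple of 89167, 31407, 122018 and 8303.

4639002342

lcm(89167, 31407) = 89167·31407/gcd = 2800467969/361 = 7757529
lcm(7757529, 122018) = 7757529·122018/gcd = 946558173522/4693 = 201695754
lcm(201695754, 8303) = 201695754·8303/gcd = 1674679845462/361 = 4639002342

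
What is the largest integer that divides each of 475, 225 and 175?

25

gcd(475, 225): 475 = 2·225 + 25; 225 = 9·25 + 0 → 25
gcd(25, 175): 175 = 7·25 + 0 → 25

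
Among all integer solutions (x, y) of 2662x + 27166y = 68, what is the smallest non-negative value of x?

Euclid: 27166 = 10·2662 + 546; 2662 = 4·546 + 478; 546 = 1·478 + 68; 478 = 7·68 + 2; 68 = 34·2 + 0 → gcd = 2; 68 = 2·34.
Back-substitution yields 2662·(398) + 27166·(-39) = 2, so one solution is x = 398·34 = 13532, y = -39·34 = -1326.
Solutions in x differ by 27166/2 = 13583; the one in [0, 13583) is 13532 mod 13583 = 13532.

13532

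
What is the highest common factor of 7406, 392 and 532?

14

gcd(7406, 392): 7406 = 18·392 + 350; 392 = 1·350 + 42; 350 = 8·42 + 14; 42 = 3·14 + 0 → 14
gcd(14, 532): 532 = 38·14 + 0 → 14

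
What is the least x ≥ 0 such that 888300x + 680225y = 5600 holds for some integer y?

3498

Euclid: 888300 = 1·680225 + 208075; 680225 = 3·208075 + 56000; 208075 = 3·56000 + 40075; 56000 = 1·40075 + 15925; 40075 = 2·15925 + 8225; 15925 = 1·8225 + 7700; 8225 = 1·7700 + 525; 7700 = 14·525 + 350; 525 = 1·350 + 175; 350 = 2·175 + 0 → gcd = 175; 5600 = 175·32.
Back-substitution yields 888300·(1324) + 680225·(-1729) = 175, so one solution is x = 1324·32 = 42368, y = -1729·32 = -55328.
Solutions in x differ by 680225/175 = 3887; the one in [0, 3887) is 42368 mod 3887 = 3498.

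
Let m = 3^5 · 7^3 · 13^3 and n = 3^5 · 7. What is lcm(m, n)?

183117753

max exponent per prime: 3^5 · 7^3 · 13^3 = 183117753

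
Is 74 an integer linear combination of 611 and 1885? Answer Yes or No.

gcd(611, 1885): 1885 = 3·611 + 52; 611 = 11·52 + 39; 52 = 1·39 + 13; 39 = 3·13 + 0 → 13
13 does not divide 74, so a solution does not exist.

No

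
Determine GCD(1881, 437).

19

1881 = 3² · 11 · 19
437 = 19 · 23
Common: 19 = 19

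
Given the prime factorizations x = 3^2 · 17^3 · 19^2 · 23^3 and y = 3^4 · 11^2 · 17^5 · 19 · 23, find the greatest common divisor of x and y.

min exponent per shared prime: 3^2 · 17^3 · 19 · 23 = 19322829

19322829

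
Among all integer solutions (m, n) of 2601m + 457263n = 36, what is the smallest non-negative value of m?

49928

gcd(2601, 457263) = 9 (Euclid: 457263 = 175·2601 + 2088; 2601 = 1·2088 + 513; 2088 = 4·513 + 36; 513 = 14·36 + 9; 36 = 4·9 + 0), and 9 | 36.
Extended Euclid: 2601·(12482) + 457263·(-71) = 9. Scale by 4: m₀ = 49928.
General solution m = m₀ + 50807t; reducing mod 50807 gives m = 49928 (and n = -284).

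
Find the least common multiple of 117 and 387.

117 = 3² · 13; 387 = 3² · 43
max exponents: 3² · 13 · 43 = 5031

5031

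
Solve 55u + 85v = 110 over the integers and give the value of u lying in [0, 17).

2

gcd(55, 85) = 5 (Euclid: 85 = 1·55 + 30; 55 = 1·30 + 25; 30 = 1·25 + 5; 25 = 5·5 + 0), and 5 | 110.
Extended Euclid: 55·(-3) + 85·(2) = 5. Scale by 22: u₀ = -66.
General solution u = u₀ + 17t; reducing mod 17 gives u = 2 (and v = 0).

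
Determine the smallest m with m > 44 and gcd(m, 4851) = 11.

55

4851 = 11·441. Any m with gcd(m, 4851) = 11 is a multiple of 11, say 11s, with s coprime to 441.
Need s > 44/11, so s ≥ 5. First s ≥ 5 with gcd(s, 441) = 1 is s = 5. Thus m = 11·5 = 55.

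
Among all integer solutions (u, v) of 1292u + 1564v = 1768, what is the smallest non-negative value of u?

gcd(1292, 1564) = 68 (Euclid: 1564 = 1·1292 + 272; 1292 = 4·272 + 204; 272 = 1·204 + 68; 204 = 3·68 + 0), and 68 | 1768.
Extended Euclid: 1292·(-6) + 1564·(5) = 68. Scale by 26: u₀ = -156.
General solution u = u₀ + 23t; reducing mod 23 gives u = 5 (and v = -3).

5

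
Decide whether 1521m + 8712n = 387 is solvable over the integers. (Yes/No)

gcd(1521, 8712): 8712 = 5·1521 + 1107; 1521 = 1·1107 + 414; 1107 = 2·414 + 279; 414 = 1·279 + 135; 279 = 2·135 + 9; 135 = 15·9 + 0 → 9
9 divides 387, so a solution exists.

Yes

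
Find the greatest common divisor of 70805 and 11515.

245

70805 = 5 · 7² · 17²
11515 = 5 · 7² · 47
Common: 5 · 7² = 245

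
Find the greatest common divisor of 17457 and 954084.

Euclid: 954084 = 54·17457 + 11406; 17457 = 1·11406 + 6051; 11406 = 1·6051 + 5355; 6051 = 1·5355 + 696; 5355 = 7·696 + 483; 696 = 1·483 + 213; 483 = 2·213 + 57; 213 = 3·57 + 42; 57 = 1·42 + 15; 42 = 2·15 + 12; 15 = 1·12 + 3; 12 = 4·3 + 0. Last nonzero remainder: 3.

3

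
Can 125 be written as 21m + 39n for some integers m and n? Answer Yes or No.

By Bézout, 21m + 39n = 125 has integer solutions iff gcd(21, 39) | 125.
Euclid: 39 = 1·21 + 18; 21 = 1·18 + 3; 18 = 6·3 + 0. gcd = 3; 125 mod 3 = 2. No.

No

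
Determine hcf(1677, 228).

3

1677 = 3 · 13 · 43
228 = 2² · 3 · 19
Common: 3 = 3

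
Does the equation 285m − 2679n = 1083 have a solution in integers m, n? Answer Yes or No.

By Bézout, 285m − 2679n = 1083 has integer solutions iff gcd(285, 2679) | 1083.
Euclid: 2679 = 9·285 + 114; 285 = 2·114 + 57; 114 = 2·57 + 0. gcd = 57; 1083 mod 57 = 0. Yes.

Yes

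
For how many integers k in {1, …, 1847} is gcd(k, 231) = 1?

960

231 = 3·7·11. Inclusion–exclusion on these primes:
1847 − ⌊1847/3⌋ − ⌊1847/7⌋ − ⌊1847/11⌋ + ⌊1847/21⌋ + ⌊1847/33⌋ + ⌊1847/77⌋ − ⌊1847/231⌋ = 960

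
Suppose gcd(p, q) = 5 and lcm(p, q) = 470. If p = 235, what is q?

10

p·q = gcd·lcm = 5·470 = 2350, so q = 2350/235 = 10.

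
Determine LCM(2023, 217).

62713

gcd first: 2023 = 9·217 + 70; 217 = 3·70 + 7; 70 = 10·7 + 0 → gcd = 7
lcm = 2023·217/gcd = 438991/7 = 62713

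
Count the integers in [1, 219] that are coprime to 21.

125

21 = 3·7. Inclusion–exclusion on these primes:
219 − ⌊219/3⌋ − ⌊219/7⌋ + ⌊219/21⌋ = 125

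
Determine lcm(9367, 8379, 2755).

20654235

lcm(9367, 8379) = 9367·8379/gcd = 78486093/19 = 4130847
lcm(4130847, 2755) = 4130847·2755/gcd = 11380483485/551 = 20654235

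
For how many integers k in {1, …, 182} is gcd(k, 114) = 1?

114 = 2·3·19. Inclusion–exclusion on these primes:
182 − ⌊182/2⌋ − ⌊182/3⌋ − ⌊182/19⌋ + ⌊182/6⌋ + ⌊182/38⌋ + ⌊182/57⌋ − ⌊182/114⌋ = 58

58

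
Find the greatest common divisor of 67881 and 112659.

51

Euclid: 112659 = 1·67881 + 44778; 67881 = 1·44778 + 23103; 44778 = 1·23103 + 21675; 23103 = 1·21675 + 1428; 21675 = 15·1428 + 255; 1428 = 5·255 + 153; 255 = 1·153 + 102; 153 = 1·102 + 51; 102 = 2·51 + 0. Last nonzero remainder: 51.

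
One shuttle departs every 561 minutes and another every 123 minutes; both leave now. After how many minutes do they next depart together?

23001

561 = 3 · 11 · 17; 123 = 3 · 41
max exponents: 3 · 11 · 17 · 41 = 23001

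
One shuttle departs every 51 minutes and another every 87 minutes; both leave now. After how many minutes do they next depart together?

1479

gcd first: 87 = 1·51 + 36; 51 = 1·36 + 15; 36 = 2·15 + 6; 15 = 2·6 + 3; 6 = 2·3 + 0 → gcd = 3
lcm = 51·87/gcd = 4437/3 = 1479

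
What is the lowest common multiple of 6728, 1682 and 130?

437320

6728 = 2³ · 29²; 1682 = 2 · 29²; 130 = 2 · 5 · 13
lcm takes max exponent of each prime: 2³ · 5 · 13 · 29² = 437320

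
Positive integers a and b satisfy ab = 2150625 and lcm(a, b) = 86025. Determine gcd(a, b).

From gcd × lcm = ab: gcd = 2150625 / 86025 = 25.

25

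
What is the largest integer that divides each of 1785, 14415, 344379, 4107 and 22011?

1785 = 3 · 5 · 7 · 17; 14415 = 3 · 5 · 31²; 344379 = 3 · 7 · 23² · 31; 4107 = 3 · 37²; 22011 = 3 · 11 · 23 · 29
gcd takes min exponent of each prime: 3 = 3

3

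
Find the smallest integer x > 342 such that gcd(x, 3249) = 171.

gcd(x, 3249) = 171 forces 171 | x; write x = 171s. Then gcd(171s, 171·19) = 171·gcd(s, 19), so need gcd(s, 19) = 1.
171s > 342 gives s ≥ 3. The least s ≥ 3 coprime to 19 is 3, so x = 171·3 = 513.

513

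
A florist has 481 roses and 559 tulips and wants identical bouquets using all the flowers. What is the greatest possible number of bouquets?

13

Euclid: 559 = 1·481 + 78; 481 = 6·78 + 13; 78 = 6·13 + 0. Last nonzero remainder: 13.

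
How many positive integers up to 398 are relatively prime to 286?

286 = 2·11·13. Inclusion–exclusion on these primes:
398 − ⌊398/2⌋ − ⌊398/11⌋ − ⌊398/13⌋ + ⌊398/22⌋ + ⌊398/26⌋ + ⌊398/143⌋ − ⌊398/286⌋ = 167

167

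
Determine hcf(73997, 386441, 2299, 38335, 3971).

11

gcd(73997, 386441): 386441 = 5·73997 + 16456; 73997 = 4·16456 + 8173; 16456 = 2·8173 + 110; 8173 = 74·110 + 33; 110 = 3·33 + 11; 33 = 3·11 + 0 → 11
gcd(11, 2299): 2299 = 209·11 + 0 → 11
gcd(11, 38335): 38335 = 3485·11 + 0 → 11
gcd(11, 3971): 3971 = 361·11 + 0 → 11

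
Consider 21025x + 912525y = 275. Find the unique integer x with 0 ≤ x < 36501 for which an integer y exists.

gcd(21025, 912525) = 25 (Euclid: 912525 = 43·21025 + 8450; 21025 = 2·8450 + 4125; 8450 = 2·4125 + 200; 4125 = 20·200 + 125; 200 = 1·125 + 75; 125 = 1·75 + 50; 75 = 1·50 + 25; 50 = 2·25 + 0), and 25 | 275.
Extended Euclid: 21025·(-13715) + 912525·(316) = 25. Scale by 11: x₀ = -150865.
General solution x = x₀ + 36501t; reducing mod 36501 gives x = 31640 (and y = -729).

31640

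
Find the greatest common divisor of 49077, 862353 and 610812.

gcd(49077, 862353): 862353 = 17·49077 + 28044; 49077 = 1·28044 + 21033; 28044 = 1·21033 + 7011; 21033 = 3·7011 + 0 → 7011
gcd(7011, 610812): 610812 = 87·7011 + 855; 7011 = 8·855 + 171; 855 = 5·171 + 0 → 171

171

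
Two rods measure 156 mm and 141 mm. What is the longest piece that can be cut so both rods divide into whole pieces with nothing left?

156 = 2² · 3 · 13
141 = 3 · 47
Common: 3 = 3

3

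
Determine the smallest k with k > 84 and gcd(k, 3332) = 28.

gcd(k, 3332) = 28 forces 28 | k; write k = 28s. Then gcd(28s, 28·119) = 28·gcd(s, 119), so need gcd(s, 119) = 1.
28s > 84 gives s ≥ 4. The least s ≥ 4 coprime to 119 is 4, so k = 28·4 = 112.

112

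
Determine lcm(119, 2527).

gcd first: 2527 = 21·119 + 28; 119 = 4·28 + 7; 28 = 4·7 + 0 → gcd = 7
lcm = 119·2527/gcd = 300713/7 = 42959

42959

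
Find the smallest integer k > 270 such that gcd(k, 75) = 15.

285

gcd(k, 75) = 15 forces 15 | k; write k = 15s. Then gcd(15s, 15·5) = 15·gcd(s, 5), so need gcd(s, 5) = 1.
15s > 270 gives s ≥ 19. The least s ≥ 19 coprime to 5 is 19, so k = 15·19 = 285.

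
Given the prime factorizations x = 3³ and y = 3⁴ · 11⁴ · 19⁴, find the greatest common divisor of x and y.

min exponent per shared prime: 3³ = 27

27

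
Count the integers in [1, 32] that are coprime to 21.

19

Prime factors of 21: 3, 7. Count integers ≤ 32 divisible by none of them.
By inclusion–exclusion: 32 − ⌊32/3⌋ − ⌊32/7⌋ + ⌊32/21⌋ = 19.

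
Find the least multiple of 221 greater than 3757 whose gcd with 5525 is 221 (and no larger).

3978

5525 = 221·25. Any x with gcd(x, 5525) = 221 is a multiple of 221, say 221s, with s coprime to 25.
Need s > 3757/221, so s ≥ 18. First s ≥ 18 with gcd(s, 25) = 1 is s = 18. Thus x = 221·18 = 3978.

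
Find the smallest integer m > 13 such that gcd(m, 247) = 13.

Multiples of 13 above 13: 13·2, 13·3, … . Need the cofactor coprime to 247/13 = 19.
Checking s = 2, 3, … the first with gcd(s, 19) = 1 is s = 2, giving 26.

26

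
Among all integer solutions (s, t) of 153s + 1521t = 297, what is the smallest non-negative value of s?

161

Reduce mod 1521: 153s ≡ 297 (mod 1521). With g = gcd(153, 1521) = 9 dividing 297, divide through: 17s ≡ 33 (mod 169).
Since gcd(17, 169) = 1, s ≡ 33·(17)⁻¹ ≡ 161 (mod 169). Smallest non-negative: 161.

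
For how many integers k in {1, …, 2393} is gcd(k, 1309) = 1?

1757

Prime factors of 1309: 7, 11, 17. Count integers ≤ 2393 divisible by none of them.
By inclusion–exclusion: 2393 − ⌊2393/7⌋ − ⌊2393/11⌋ − ⌊2393/17⌋ + ⌊2393/77⌋ + ⌊2393/119⌋ + ⌊2393/187⌋ − ⌊2393/1309⌋ = 1757.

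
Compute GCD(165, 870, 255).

165 = 3 · 5 · 11; 870 = 2 · 3 · 5 · 29; 255 = 3 · 5 · 17
gcd takes min exponent of each prime: 3 · 5 = 15

15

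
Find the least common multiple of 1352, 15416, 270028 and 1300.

4396906428200

lcm(1352, 15416) = 1352·15416/gcd = 20842432/8 = 2605304
lcm(2605304, 270028) = 2605304·270028/gcd = 703505028512/4 = 175876257128
lcm(175876257128, 1300) = 175876257128·1300/gcd = 228639134266400/52 = 4396906428200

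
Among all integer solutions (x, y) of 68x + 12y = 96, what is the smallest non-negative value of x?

0

gcd(68, 12) = 4 (Euclid: 68 = 5·12 + 8; 12 = 1·8 + 4; 8 = 2·4 + 0), and 4 | 96.
Extended Euclid: 68·(-1) + 12·(6) = 4. Scale by 24: x₀ = -24.
General solution x = x₀ + 3t; reducing mod 3 gives x = 0 (and y = 8).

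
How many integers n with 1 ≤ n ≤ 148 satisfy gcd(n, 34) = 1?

70

34 = 2·17. Inclusion–exclusion on these primes:
148 − ⌊148/2⌋ − ⌊148/17⌋ + ⌊148/34⌋ = 70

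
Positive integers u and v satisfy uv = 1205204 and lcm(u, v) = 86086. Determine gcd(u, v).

gcd·lcm = product, so gcd = 1205204/86086 = 14.

14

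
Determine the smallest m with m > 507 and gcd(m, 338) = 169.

845

338 = 169·2. Any m with gcd(m, 338) = 169 is a multiple of 169, say 169s, with s coprime to 2.
Need s > 507/169, so s ≥ 4. First s ≥ 4 with gcd(s, 2) = 1 is s = 5. Thus m = 169·5 = 845.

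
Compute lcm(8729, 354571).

gcd first: 354571 = 40·8729 + 5411; 8729 = 1·5411 + 3318; 5411 = 1·3318 + 2093; 3318 = 1·2093 + 1225; 2093 = 1·1225 + 868; 1225 = 1·868 + 357; 868 = 2·357 + 154; 357 = 2·154 + 49; 154 = 3·49 + 7; 49 = 7·7 + 0 → gcd = 7
lcm = 8729·354571/gcd = 3095050259/7 = 442150037

442150037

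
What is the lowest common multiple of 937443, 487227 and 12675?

22522068075

lcm(937443, 487227) = 937443·487227/gcd = 456747540561/507 = 900882723
lcm(900882723, 12675) = 900882723·12675/gcd = 11418688514025/507 = 22522068075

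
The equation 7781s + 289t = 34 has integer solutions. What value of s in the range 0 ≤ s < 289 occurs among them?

Euclid: 7781 = 26·289 + 267; 289 = 1·267 + 22; 267 = 12·22 + 3; 22 = 7·3 + 1; 3 = 3·1 + 0 → gcd = 1; 34 = 1·34.
Back-substitution yields 7781·(-92) + 289·(2477) = 1, so one solution is s = -92·34 = -3128, t = 2477·34 = 84218.
Solutions in s differ by 289/1 = 289; the one in [0, 289) is -3128 mod 289 = 51.

51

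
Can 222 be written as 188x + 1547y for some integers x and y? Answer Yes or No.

gcd(188, 1547): 1547 = 8·188 + 43; 188 = 4·43 + 16; 43 = 2·16 + 11; 16 = 1·11 + 5; 11 = 2·5 + 1; 5 = 5·1 + 0 → 1
1 divides 222, so a solution exists.

Yes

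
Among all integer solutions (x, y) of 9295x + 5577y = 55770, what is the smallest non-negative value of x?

0

Euclid: 9295 = 1·5577 + 3718; 5577 = 1·3718 + 1859; 3718 = 2·1859 + 0 → gcd = 1859; 55770 = 1859·30.
Back-substitution yields 9295·(-1) + 5577·(2) = 1859, so one solution is x = -1·30 = -30, y = 2·30 = 60.
Solutions in x differ by 5577/1859 = 3; the one in [0, 3) is -30 mod 3 = 0.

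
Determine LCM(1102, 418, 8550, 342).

lcm(1102, 418) = 1102·418/gcd = 460636/38 = 12122
lcm(12122, 8550) = 12122·8550/gcd = 103643100/38 = 2727450
lcm(2727450, 342) = 2727450·342/gcd = 932787900/342 = 2727450

2727450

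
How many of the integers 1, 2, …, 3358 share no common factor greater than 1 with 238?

1354

238 = 2·7·17. Inclusion–exclusion on these primes:
3358 − ⌊3358/2⌋ − ⌊3358/7⌋ − ⌊3358/17⌋ + ⌊3358/14⌋ + ⌊3358/34⌋ + ⌊3358/119⌋ − ⌊3358/238⌋ = 1354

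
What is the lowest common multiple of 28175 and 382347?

219849525

gcd first: 382347 = 13·28175 + 16072; 28175 = 1·16072 + 12103; 16072 = 1·12103 + 3969; 12103 = 3·3969 + 196; 3969 = 20·196 + 49; 196 = 4·49 + 0 → gcd = 49
lcm = 28175·382347/gcd = 10772626725/49 = 219849525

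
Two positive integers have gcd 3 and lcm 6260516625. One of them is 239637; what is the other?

u·v = gcd·lcm = 3·6260516625 = 18781549875, so v = 18781549875/239637 = 78375.

78375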